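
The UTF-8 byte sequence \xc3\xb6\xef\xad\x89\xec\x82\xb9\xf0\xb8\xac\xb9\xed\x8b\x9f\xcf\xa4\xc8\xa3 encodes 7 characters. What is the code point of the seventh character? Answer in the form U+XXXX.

U+0223

Offset 0: leading byte 0xC3 = 11000011 → 2-byte char #1 = C3 B6.
Offset 2: leading byte 0xEF = 11101111 → 3-byte char #2 = EF AD 89.
Offset 5: leading byte 0xEC = 11101100 → 3-byte char #3 = EC 82 B9.
Offset 8: leading byte 0xF0 = 11110000 → 4-byte char #4 = F0 B8 AC B9.
Offset 12: leading byte 0xED = 11101101 → 3-byte char #5 = ED 8B 9F.
Offset 15: leading byte 0xCF = 11001111 → 2-byte char #6 = CF A4.
Offset 17: leading byte 0xC8 = 11001000 → 2-byte char #7 = C8 A3.
Leading byte 0xC8 = 11001000 matches 110xxxxx → 2-byte sequence.
Byte 1: 0xC8 = 11001000, payload 01000 (5 bits).
Byte 2: 0xA3 = 10100011 (10xxxxxx ✓), payload 100011.
Concatenate: 01000100011 = 0x223 (11 bits → U+0223).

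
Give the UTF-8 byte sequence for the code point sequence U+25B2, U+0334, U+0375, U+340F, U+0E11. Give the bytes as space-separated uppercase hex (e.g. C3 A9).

E2 96 B2 CC B4 CD B5 E3 90 8F E0 B8 91

U+25B2: 3-byte form → E2 96 B2.
U+0334: 2-byte form → CC B4.
U+0375: 2-byte form → CD B5.
U+340F: 3-byte form → E3 90 8F.
U+0E11: 3-byte form → E0 B8 91.
Concatenated (13 bytes): E2 96 B2 CC B4 CD B5 E3 90 8F E0 B8 91.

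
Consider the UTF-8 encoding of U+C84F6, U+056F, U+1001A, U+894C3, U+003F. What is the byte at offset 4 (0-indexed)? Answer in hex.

U+C84F6 → 4-byte form F3 88 93 B6 at offsets 0–3.
U+056F → 2-byte form D5 AF at offsets 4–5.
Offset 4 falls in char 2's range; it's byte 1 of D5 AF = 0xD5.

0xD5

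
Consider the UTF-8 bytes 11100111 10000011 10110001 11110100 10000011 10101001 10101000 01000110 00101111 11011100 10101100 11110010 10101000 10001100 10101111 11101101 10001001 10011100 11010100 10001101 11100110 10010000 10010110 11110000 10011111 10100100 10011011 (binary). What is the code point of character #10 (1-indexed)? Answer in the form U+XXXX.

Offset 0: leading byte 0xE7 = 11100111 → 3-byte char #1 = E7 83 B1.
Offset 3: leading byte 0xF4 = 11110100 → 4-byte char #2 = F4 83 A9 A8.
Offset 7: leading byte 0x46 = 01000110 → 1-byte char #3 = 46.
Offset 8: leading byte 0x2F = 00101111 → 1-byte char #4 = 2F.
Offset 9: leading byte 0xDC = 11011100 → 2-byte char #5 = DC AC.
Offset 11: leading byte 0xF2 = 11110010 → 4-byte char #6 = F2 A8 8C AF.
Offset 15: leading byte 0xED = 11101101 → 3-byte char #7 = ED 89 9C.
Offset 18: leading byte 0xD4 = 11010100 → 2-byte char #8 = D4 8D.
Offset 20: leading byte 0xE6 = 11100110 → 3-byte char #9 = E6 90 96.
Offset 23: leading byte 0xF0 = 11110000 → 4-byte char #10 = F0 9F A4 9B.
Leading byte 0xF0 = 11110000 matches 11110xxx → 4-byte sequence.
Byte 1: 0xF0 = 11110000, payload 000 (3 bits).
Byte 2: 0x9F = 10011111 (10xxxxxx ✓), payload 011111.
Byte 3: 0xA4 = 10100100 (10xxxxxx ✓), payload 100100.
Byte 4: 0x9B = 10011011 (10xxxxxx ✓), payload 011011.
Concatenate: 000011111100100011011 = 0x1F91B (21 bits → U+1F91B).

U+1F91B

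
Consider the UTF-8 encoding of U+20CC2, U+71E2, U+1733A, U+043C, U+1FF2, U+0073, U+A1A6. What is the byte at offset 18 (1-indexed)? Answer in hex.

1-indexed offset 18 is 0-indexed offset 17.
U+20CC2 → 4-byte form F0 A0 B3 82 at offsets 0–3.
U+71E2 → 3-byte form E7 87 A2 at offsets 4–6.
U+1733A → 4-byte form F0 97 8C BA at offsets 7–10.
U+043C → 2-byte form D0 BC at offsets 11–12.
U+1FF2 → 3-byte form E1 BF B2 at offsets 13–15.
U+0073 → 1-byte form 73 at offsets 16–16.
U+A1A6 → 3-byte form EA 86 A6 at offsets 17–19.
Offset 17 falls in char 7's range; it's byte 1 of EA 86 A6 = 0xEA.

0xEA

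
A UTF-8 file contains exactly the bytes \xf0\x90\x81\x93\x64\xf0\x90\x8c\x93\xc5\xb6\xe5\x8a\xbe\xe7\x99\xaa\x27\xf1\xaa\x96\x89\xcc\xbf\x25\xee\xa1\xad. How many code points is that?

11

Byte at offset 0: 0xF0 = 11110000 → 4-byte char (#1). Advance 4.
Byte at offset 4: 0x64 = 01100100 → 1-byte char (#2). Advance 1.
Byte at offset 5: 0xF0 = 11110000 → 4-byte char (#3). Advance 4.
Byte at offset 9: 0xC5 = 11000101 → 2-byte char (#4). Advance 2.
Byte at offset 11: 0xE5 = 11100101 → 3-byte char (#5). Advance 3.
Byte at offset 14: 0xE7 = 11100111 → 3-byte char (#6). Advance 3.
Byte at offset 17: 0x27 = 00100111 → 1-byte char (#7). Advance 1.
Byte at offset 18: 0xF1 = 11110001 → 4-byte char (#8). Advance 4.
Byte at offset 22: 0xCC = 11001100 → 2-byte char (#9). Advance 2.
Byte at offset 24: 0x25 = 00100101 → 1-byte char (#10). Advance 1.
Byte at offset 25: 0xEE = 11101110 → 3-byte char (#11). Advance 3.
Reached end at offset 28 after 11 code points.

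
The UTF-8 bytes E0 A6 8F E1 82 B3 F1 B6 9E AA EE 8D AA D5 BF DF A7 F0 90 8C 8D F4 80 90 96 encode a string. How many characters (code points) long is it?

Byte at offset 0: 0xE0 = 11100000 → 3-byte char (#1). Advance 3.
Byte at offset 3: 0xE1 = 11100001 → 3-byte char (#2). Advance 3.
Byte at offset 6: 0xF1 = 11110001 → 4-byte char (#3). Advance 4.
Byte at offset 10: 0xEE = 11101110 → 3-byte char (#4). Advance 3.
Byte at offset 13: 0xD5 = 11010101 → 2-byte char (#5). Advance 2.
Byte at offset 15: 0xDF = 11011111 → 2-byte char (#6). Advance 2.
Byte at offset 17: 0xF0 = 11110000 → 4-byte char (#7). Advance 4.
Byte at offset 21: 0xF4 = 11110100 → 4-byte char (#8). Advance 4.
Reached end at offset 25 after 8 code points.

8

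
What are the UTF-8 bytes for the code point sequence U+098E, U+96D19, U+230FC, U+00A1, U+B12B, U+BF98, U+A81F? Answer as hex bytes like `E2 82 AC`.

E0 A6 8E F2 96 B4 99 F0 A3 83 BC C2 A1 EB 84 AB EB BE 98 EA A0 9F

U+098E: 3-byte form → E0 A6 8E.
U+96D19: 4-byte form → F2 96 B4 99.
U+230FC: 4-byte form → F0 A3 83 BC.
U+00A1: 2-byte form → C2 A1.
U+B12B: 3-byte form → EB 84 AB.
U+BF98: 3-byte form → EB BE 98.
U+A81F: 3-byte form → EA A0 9F.
Concatenated (22 bytes): E0 A6 8E F2 96 B4 99 F0 A3 83 BC C2 A1 EB 84 AB EB BE 98 EA A0 9F.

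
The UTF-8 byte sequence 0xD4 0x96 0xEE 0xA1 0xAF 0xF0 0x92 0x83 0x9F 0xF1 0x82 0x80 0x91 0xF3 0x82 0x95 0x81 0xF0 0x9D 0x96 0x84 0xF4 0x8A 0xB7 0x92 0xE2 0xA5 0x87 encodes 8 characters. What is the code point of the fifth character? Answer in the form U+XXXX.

U+C2541

Offset 0: leading byte 0xD4 = 11010100 → 2-byte char #1 = D4 96.
Offset 2: leading byte 0xEE = 11101110 → 3-byte char #2 = EE A1 AF.
Offset 5: leading byte 0xF0 = 11110000 → 4-byte char #3 = F0 92 83 9F.
Offset 9: leading byte 0xF1 = 11110001 → 4-byte char #4 = F1 82 80 91.
Offset 13: leading byte 0xF3 = 11110011 → 4-byte char #5 = F3 82 95 81.
Leading byte 0xF3 = 11110011 matches 11110xxx → 4-byte sequence.
Byte 1: 0xF3 = 11110011, payload 011 (3 bits).
Byte 2: 0x82 = 10000010 (10xxxxxx ✓), payload 000010.
Byte 3: 0x95 = 10010101 (10xxxxxx ✓), payload 010101.
Byte 4: 0x81 = 10000001 (10xxxxxx ✓), payload 000001.
Concatenate: 011000010010101000001 = 0xC2541 (21 bits → U+C2541).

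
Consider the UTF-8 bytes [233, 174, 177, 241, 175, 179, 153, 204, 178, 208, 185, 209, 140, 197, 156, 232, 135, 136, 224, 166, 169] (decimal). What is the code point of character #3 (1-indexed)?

U+0332

Offset 0: leading byte 0xE9 = 11101001 → 3-byte char #1 = E9 AE B1.
Offset 3: leading byte 0xF1 = 11110001 → 4-byte char #2 = F1 AF B3 99.
Offset 7: leading byte 0xCC = 11001100 → 2-byte char #3 = CC B2.
Leading byte 0xCC = 11001100 matches 110xxxxx → 2-byte sequence.
Byte 1: 0xCC = 11001100, payload 01100 (5 bits).
Byte 2: 0xB2 = 10110010 (10xxxxxx ✓), payload 110010.
Concatenate: 01100110010 = 0x332 (11 bits → U+0332).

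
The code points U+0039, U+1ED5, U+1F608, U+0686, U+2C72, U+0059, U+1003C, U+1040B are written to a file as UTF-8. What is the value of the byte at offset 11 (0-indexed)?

0xB1

U+0039 → 1-byte form 39 at offsets 0–0.
U+1ED5 → 3-byte form E1 BB 95 at offsets 1–3.
U+1F608 → 4-byte form F0 9F 98 88 at offsets 4–7.
U+0686 → 2-byte form DA 86 at offsets 8–9.
U+2C72 → 3-byte form E2 B1 B2 at offsets 10–12.
Offset 11 falls in char 5's range; it's byte 2 of E2 B1 B2 = 0xB1.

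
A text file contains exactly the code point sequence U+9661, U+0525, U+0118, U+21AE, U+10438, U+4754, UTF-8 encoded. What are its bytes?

U+9661: 3-byte form → E9 99 A1.
U+0525: 2-byte form → D4 A5.
U+0118: 2-byte form → C4 98.
U+21AE: 3-byte form → E2 86 AE.
U+10438: 4-byte form → F0 90 90 B8.
U+4754: 3-byte form → E4 9D 94.
Concatenated (17 bytes): E9 99 A1 D4 A5 C4 98 E2 86 AE F0 90 90 B8 E4 9D 94.

E9 99 A1 D4 A5 C4 98 E2 86 AE F0 90 90 B8 E4 9D 94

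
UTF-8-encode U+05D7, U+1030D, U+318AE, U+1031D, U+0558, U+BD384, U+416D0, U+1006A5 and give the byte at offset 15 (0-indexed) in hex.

U+05D7 → 2-byte form D7 97 at offsets 0–1.
U+1030D → 4-byte form F0 90 8C 8D at offsets 2–5.
U+318AE → 4-byte form F0 B1 A2 AE at offsets 6–9.
U+1031D → 4-byte form F0 90 8C 9D at offsets 10–13.
U+0558 → 2-byte form D5 98 at offsets 14–15.
Offset 15 falls in char 5's range; it's byte 2 of D5 98 = 0x98.

0x98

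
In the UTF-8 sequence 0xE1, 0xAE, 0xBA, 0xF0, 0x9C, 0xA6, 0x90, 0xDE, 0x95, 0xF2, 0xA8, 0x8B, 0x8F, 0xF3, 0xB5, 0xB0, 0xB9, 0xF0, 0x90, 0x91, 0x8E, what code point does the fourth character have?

Offset 0: leading byte 0xE1 = 11100001 → 3-byte char #1 = E1 AE BA.
Offset 3: leading byte 0xF0 = 11110000 → 4-byte char #2 = F0 9C A6 90.
Offset 7: leading byte 0xDE = 11011110 → 2-byte char #3 = DE 95.
Offset 9: leading byte 0xF2 = 11110010 → 4-byte char #4 = F2 A8 8B 8F.
Leading byte 0xF2 = 11110010 matches 11110xxx → 4-byte sequence.
Byte 1: 0xF2 = 11110010, payload 010 (3 bits).
Byte 2: 0xA8 = 10101000 (10xxxxxx ✓), payload 101000.
Byte 3: 0x8B = 10001011 (10xxxxxx ✓), payload 001011.
Byte 4: 0x8F = 10001111 (10xxxxxx ✓), payload 001111.
Concatenate: 010101000001011001111 = 0xA82CF (21 bits → U+A82CF).

U+A82CF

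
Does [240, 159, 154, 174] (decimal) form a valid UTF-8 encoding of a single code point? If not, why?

Leading byte 0xF0 = 11110000 → 4-byte form.
Continuation bytes 0x9F=10011111, 0x9A=10011010, 0xAE=10101110 all match 10xxxxxx.
Decoded value 0x1F6AE is ≥ 0x10000 (shortest form) and not a surrogate.

valid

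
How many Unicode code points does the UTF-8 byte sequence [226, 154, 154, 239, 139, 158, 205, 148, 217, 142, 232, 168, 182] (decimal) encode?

Byte at offset 0: 0xE2 = 11100010 → 3-byte char (#1). Advance 3.
Byte at offset 3: 0xEF = 11101111 → 3-byte char (#2). Advance 3.
Byte at offset 6: 0xCD = 11001101 → 2-byte char (#3). Advance 2.
Byte at offset 8: 0xD9 = 11011001 → 2-byte char (#4). Advance 2.
Byte at offset 10: 0xE8 = 11101000 → 3-byte char (#5). Advance 3.
Reached end at offset 13 after 5 code points.

5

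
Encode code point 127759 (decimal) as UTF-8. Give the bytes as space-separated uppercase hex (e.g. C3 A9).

U+1F30F = 0x1F30F = 127759 decimal. In range U+10000–U+10FFFF → 4-byte form: 11110xxx 10xxxxxx 10xxxxxx 10xxxxxx.
Binary (21 bits): 000011111001100001111.
Split 3+6+6+6: 000 | 011111 | 001100 | 001111.
Byte 1: 11110000 = 0xF0.
Byte 2: 10011111 = 0x9F.
Byte 3: 10001100 = 0x8C.
Byte 4: 10001111 = 0x8F.

F0 9F 8C 8F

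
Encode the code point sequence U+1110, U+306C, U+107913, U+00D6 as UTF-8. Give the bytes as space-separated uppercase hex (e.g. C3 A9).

U+1110: 3-byte form → E1 84 90.
U+306C: 3-byte form → E3 81 AC.
U+107913: 4-byte form → F4 87 A4 93.
U+00D6: 2-byte form → C3 96.
Concatenated (12 bytes): E1 84 90 E3 81 AC F4 87 A4 93 C3 96.

E1 84 90 E3 81 AC F4 87 A4 93 C3 96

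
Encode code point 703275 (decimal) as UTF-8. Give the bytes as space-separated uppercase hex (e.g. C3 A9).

U+ABB2B = 0xABB2B = 703275 decimal. In range U+10000–U+10FFFF → 4-byte form: 11110xxx 10xxxxxx 10xxxxxx 10xxxxxx.
Binary (21 bits): 010101011101100101011.
Split 3+6+6+6: 010 | 101011 | 101100 | 101011.
Byte 1: 11110010 = 0xF2.
Byte 2: 10101011 = 0xAB.
Byte 3: 10101100 = 0xAC.
Byte 4: 10101011 = 0xAB.

F2 AB AC AB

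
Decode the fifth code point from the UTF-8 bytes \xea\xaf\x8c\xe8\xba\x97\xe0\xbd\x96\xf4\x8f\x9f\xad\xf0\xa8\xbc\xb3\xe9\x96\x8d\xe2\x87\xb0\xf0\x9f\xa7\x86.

U+28F33

Offset 0: leading byte 0xEA = 11101010 → 3-byte char #1 = EA AF 8C.
Offset 3: leading byte 0xE8 = 11101000 → 3-byte char #2 = E8 BA 97.
Offset 6: leading byte 0xE0 = 11100000 → 3-byte char #3 = E0 BD 96.
Offset 9: leading byte 0xF4 = 11110100 → 4-byte char #4 = F4 8F 9F AD.
Offset 13: leading byte 0xF0 = 11110000 → 4-byte char #5 = F0 A8 BC B3.
Leading byte 0xF0 = 11110000 matches 11110xxx → 4-byte sequence.
Byte 1: 0xF0 = 11110000, payload 000 (3 bits).
Byte 2: 0xA8 = 10101000 (10xxxxxx ✓), payload 101000.
Byte 3: 0xBC = 10111100 (10xxxxxx ✓), payload 111100.
Byte 4: 0xB3 = 10110011 (10xxxxxx ✓), payload 110011.
Concatenate: 000101000111100110011 = 0x28F33 (21 bits → U+28F33).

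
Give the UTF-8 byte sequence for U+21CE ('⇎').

U+21CE = 0x21CE = 8654 decimal. In range U+0800–U+FFFF → 3-byte form: 1110xxxx 10xxxxxx 10xxxxxx.
Binary (16 bits): 0010000111001110.
Split 4+6+6: 0010 | 000111 | 001110.
Byte 1: 11100010 = 0xE2.
Byte 2: 10000111 = 0x87.
Byte 3: 10001110 = 0x8E.

E2 87 8E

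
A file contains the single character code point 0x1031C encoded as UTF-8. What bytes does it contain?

U+1031C = 0x1031C = 66332 decimal. In range U+10000–U+10FFFF → 4-byte form: 11110xxx 10xxxxxx 10xxxxxx 10xxxxxx.
Binary (21 bits): 000010000001100011100.
Split 3+6+6+6: 000 | 010000 | 001100 | 011100.
Byte 1: 11110000 = 0xF0.
Byte 2: 10010000 = 0x90.
Byte 3: 10001100 = 0x8C.
Byte 4: 10011100 = 0x9C.

F0 90 8C 9C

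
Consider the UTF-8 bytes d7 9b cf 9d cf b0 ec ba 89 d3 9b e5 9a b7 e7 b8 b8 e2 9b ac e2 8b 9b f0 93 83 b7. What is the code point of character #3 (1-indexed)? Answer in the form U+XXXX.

U+03F0

Offset 0: leading byte 0xD7 = 11010111 → 2-byte char #1 = D7 9B.
Offset 2: leading byte 0xCF = 11001111 → 2-byte char #2 = CF 9D.
Offset 4: leading byte 0xCF = 11001111 → 2-byte char #3 = CF B0.
Leading byte 0xCF = 11001111 matches 110xxxxx → 2-byte sequence.
Byte 1: 0xCF = 11001111, payload 01111 (5 bits).
Byte 2: 0xB0 = 10110000 (10xxxxxx ✓), payload 110000.
Concatenate: 01111110000 = 0x3F0 (11 bits → U+03F0).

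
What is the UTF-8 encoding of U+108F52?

F4 88 BD 92

U+108F52 = 0x108F52 = 1085266 decimal. In range U+10000–U+10FFFF → 4-byte form: 11110xxx 10xxxxxx 10xxxxxx 10xxxxxx.
Binary (21 bits): 100001000111101010010.
Split 3+6+6+6: 100 | 001000 | 111101 | 010010.
Byte 1: 11110100 = 0xF4.
Byte 2: 10001000 = 0x88.
Byte 3: 10111101 = 0xBD.
Byte 4: 10010010 = 0x92.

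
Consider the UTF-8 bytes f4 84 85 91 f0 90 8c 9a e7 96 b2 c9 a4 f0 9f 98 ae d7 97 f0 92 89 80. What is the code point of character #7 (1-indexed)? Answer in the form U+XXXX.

Offset 0: leading byte 0xF4 = 11110100 → 4-byte char #1 = F4 84 85 91.
Offset 4: leading byte 0xF0 = 11110000 → 4-byte char #2 = F0 90 8C 9A.
Offset 8: leading byte 0xE7 = 11100111 → 3-byte char #3 = E7 96 B2.
Offset 11: leading byte 0xC9 = 11001001 → 2-byte char #4 = C9 A4.
Offset 13: leading byte 0xF0 = 11110000 → 4-byte char #5 = F0 9F 98 AE.
Offset 17: leading byte 0xD7 = 11010111 → 2-byte char #6 = D7 97.
Offset 19: leading byte 0xF0 = 11110000 → 4-byte char #7 = F0 92 89 80.
Leading byte 0xF0 = 11110000 matches 11110xxx → 4-byte sequence.
Byte 1: 0xF0 = 11110000, payload 000 (3 bits).
Byte 2: 0x92 = 10010010 (10xxxxxx ✓), payload 010010.
Byte 3: 0x89 = 10001001 (10xxxxxx ✓), payload 001001.
Byte 4: 0x80 = 10000000 (10xxxxxx ✓), payload 000000.
Concatenate: 000010010001001000000 = 0x12240 (21 bits → U+12240).

U+12240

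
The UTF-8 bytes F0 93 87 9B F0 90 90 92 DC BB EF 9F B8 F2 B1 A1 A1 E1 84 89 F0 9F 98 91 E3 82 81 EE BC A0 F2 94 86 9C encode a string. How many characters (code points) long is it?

Byte at offset 0: 0xF0 = 11110000 → 4-byte char (#1). Advance 4.
Byte at offset 4: 0xF0 = 11110000 → 4-byte char (#2). Advance 4.
Byte at offset 8: 0xDC = 11011100 → 2-byte char (#3). Advance 2.
Byte at offset 10: 0xEF = 11101111 → 3-byte char (#4). Advance 3.
Byte at offset 13: 0xF2 = 11110010 → 4-byte char (#5). Advance 4.
Byte at offset 17: 0xE1 = 11100001 → 3-byte char (#6). Advance 3.
Byte at offset 20: 0xF0 = 11110000 → 4-byte char (#7). Advance 4.
Byte at offset 24: 0xE3 = 11100011 → 3-byte char (#8). Advance 3.
Byte at offset 27: 0xEE = 11101110 → 3-byte char (#9). Advance 3.
Byte at offset 30: 0xF2 = 11110010 → 4-byte char (#10). Advance 4.
Reached end at offset 34 after 10 code points.

10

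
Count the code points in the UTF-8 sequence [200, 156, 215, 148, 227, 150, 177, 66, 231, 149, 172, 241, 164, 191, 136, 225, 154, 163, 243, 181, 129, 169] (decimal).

Byte at offset 0: 0xC8 = 11001000 → 2-byte char (#1). Advance 2.
Byte at offset 2: 0xD7 = 11010111 → 2-byte char (#2). Advance 2.
Byte at offset 4: 0xE3 = 11100011 → 3-byte char (#3). Advance 3.
Byte at offset 7: 0x42 = 01000010 → 1-byte char (#4). Advance 1.
Byte at offset 8: 0xE7 = 11100111 → 3-byte char (#5). Advance 3.
Byte at offset 11: 0xF1 = 11110001 → 4-byte char (#6). Advance 4.
Byte at offset 15: 0xE1 = 11100001 → 3-byte char (#7). Advance 3.
Byte at offset 18: 0xF3 = 11110011 → 4-byte char (#8). Advance 4.
Reached end at offset 22 after 8 code points.

8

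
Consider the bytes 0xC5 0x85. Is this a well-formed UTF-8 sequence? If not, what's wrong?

valid

Leading byte 0xC5 = 11000101 → 2-byte form.
Continuation bytes 0x85=10000101 all match 10xxxxxx.
Decoded value 0x145 is ≥ 0x80 (shortest form) and not a surrogate.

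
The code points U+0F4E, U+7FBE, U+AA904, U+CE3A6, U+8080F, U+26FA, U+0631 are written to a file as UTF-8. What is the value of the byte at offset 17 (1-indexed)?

0xA0

1-indexed offset 17 is 0-indexed offset 16.
U+0F4E → 3-byte form E0 BD 8E at offsets 0–2.
U+7FBE → 3-byte form E7 BE BE at offsets 3–5.
U+AA904 → 4-byte form F2 AA A4 84 at offsets 6–9.
U+CE3A6 → 4-byte form F3 8E 8E A6 at offsets 10–13.
U+8080F → 4-byte form F2 80 A0 8F at offsets 14–17.
Offset 16 falls in char 5's range; it's byte 3 of F2 80 A0 8F = 0xA0.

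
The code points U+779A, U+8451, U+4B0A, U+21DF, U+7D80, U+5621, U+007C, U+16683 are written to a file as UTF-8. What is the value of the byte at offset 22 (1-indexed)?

0x9A

1-indexed offset 22 is 0-indexed offset 21.
U+779A → 3-byte form E7 9E 9A at offsets 0–2.
U+8451 → 3-byte form E8 91 91 at offsets 3–5.
U+4B0A → 3-byte form E4 AC 8A at offsets 6–8.
U+21DF → 3-byte form E2 87 9F at offsets 9–11.
U+7D80 → 3-byte form E7 B6 80 at offsets 12–14.
U+5621 → 3-byte form E5 98 A1 at offsets 15–17.
U+007C → 1-byte form 7C at offsets 18–18.
U+16683 → 4-byte form F0 96 9A 83 at offsets 19–22.
Offset 21 falls in char 8's range; it's byte 3 of F0 96 9A 83 = 0x9A.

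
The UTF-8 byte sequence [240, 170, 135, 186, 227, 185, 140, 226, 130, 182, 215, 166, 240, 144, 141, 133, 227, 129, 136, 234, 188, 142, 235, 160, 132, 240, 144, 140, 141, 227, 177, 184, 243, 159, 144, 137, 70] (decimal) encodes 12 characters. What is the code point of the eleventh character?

U+DF409

Offset 0: leading byte 0xF0 = 11110000 → 4-byte char #1 = F0 AA 87 BA.
Offset 4: leading byte 0xE3 = 11100011 → 3-byte char #2 = E3 B9 8C.
Offset 7: leading byte 0xE2 = 11100010 → 3-byte char #3 = E2 82 B6.
Offset 10: leading byte 0xD7 = 11010111 → 2-byte char #4 = D7 A6.
Offset 12: leading byte 0xF0 = 11110000 → 4-byte char #5 = F0 90 8D 85.
Offset 16: leading byte 0xE3 = 11100011 → 3-byte char #6 = E3 81 88.
Offset 19: leading byte 0xEA = 11101010 → 3-byte char #7 = EA BC 8E.
Offset 22: leading byte 0xEB = 11101011 → 3-byte char #8 = EB A0 84.
Offset 25: leading byte 0xF0 = 11110000 → 4-byte char #9 = F0 90 8C 8D.
Offset 29: leading byte 0xE3 = 11100011 → 3-byte char #10 = E3 B1 B8.
Offset 32: leading byte 0xF3 = 11110011 → 4-byte char #11 = F3 9F 90 89.
Leading byte 0xF3 = 11110011 matches 11110xxx → 4-byte sequence.
Byte 1: 0xF3 = 11110011, payload 011 (3 bits).
Byte 2: 0x9F = 10011111 (10xxxxxx ✓), payload 011111.
Byte 3: 0x90 = 10010000 (10xxxxxx ✓), payload 010000.
Byte 4: 0x89 = 10001001 (10xxxxxx ✓), payload 001001.
Concatenate: 011011111010000001001 = 0xDF409 (21 bits → U+DF409).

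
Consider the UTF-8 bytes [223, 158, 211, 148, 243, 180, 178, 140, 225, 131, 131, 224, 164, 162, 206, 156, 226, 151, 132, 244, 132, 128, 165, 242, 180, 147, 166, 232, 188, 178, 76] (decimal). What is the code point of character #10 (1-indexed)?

Offset 0: leading byte 0xDF = 11011111 → 2-byte char #1 = DF 9E.
Offset 2: leading byte 0xD3 = 11010011 → 2-byte char #2 = D3 94.
Offset 4: leading byte 0xF3 = 11110011 → 4-byte char #3 = F3 B4 B2 8C.
Offset 8: leading byte 0xE1 = 11100001 → 3-byte char #4 = E1 83 83.
Offset 11: leading byte 0xE0 = 11100000 → 3-byte char #5 = E0 A4 A2.
Offset 14: leading byte 0xCE = 11001110 → 2-byte char #6 = CE 9C.
Offset 16: leading byte 0xE2 = 11100010 → 3-byte char #7 = E2 97 84.
Offset 19: leading byte 0xF4 = 11110100 → 4-byte char #8 = F4 84 80 A5.
Offset 23: leading byte 0xF2 = 11110010 → 4-byte char #9 = F2 B4 93 A6.
Offset 27: leading byte 0xE8 = 11101000 → 3-byte char #10 = E8 BC B2.
Leading byte 0xE8 = 11101000 matches 1110xxxx → 3-byte sequence.
Byte 1: 0xE8 = 11101000, payload 1000 (4 bits).
Byte 2: 0xBC = 10111100 (10xxxxxx ✓), payload 111100.
Byte 3: 0xB2 = 10110010 (10xxxxxx ✓), payload 110010.
Concatenate: 1000111100110010 = 0x8F32 (16 bits → U+8F32).

U+8F32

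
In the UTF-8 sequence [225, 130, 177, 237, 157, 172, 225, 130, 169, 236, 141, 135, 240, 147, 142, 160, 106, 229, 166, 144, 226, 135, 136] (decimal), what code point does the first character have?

U+10B1

Offset 0: leading byte 0xE1 = 11100001 → 3-byte char #1 = E1 82 B1.
Leading byte 0xE1 = 11100001 matches 1110xxxx → 3-byte sequence.
Byte 1: 0xE1 = 11100001, payload 0001 (4 bits).
Byte 2: 0x82 = 10000010 (10xxxxxx ✓), payload 000010.
Byte 3: 0xB1 = 10110001 (10xxxxxx ✓), payload 110001.
Concatenate: 0001000010110001 = 0x10B1 (16 bits → U+10B1).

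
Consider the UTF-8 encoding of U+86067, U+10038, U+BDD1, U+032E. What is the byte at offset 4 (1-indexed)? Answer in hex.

1-indexed offset 4 is 0-indexed offset 3.
U+86067 → 4-byte form F2 86 81 A7 at offsets 0–3.
Offset 3 falls in char 1's range; it's byte 4 of F2 86 81 A7 = 0xA7.

0xA7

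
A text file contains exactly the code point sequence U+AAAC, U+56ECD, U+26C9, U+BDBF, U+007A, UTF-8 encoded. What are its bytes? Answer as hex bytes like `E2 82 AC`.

EA AA AC F1 96 BB 8D E2 9B 89 EB B6 BF 7A

U+AAAC: 3-byte form → EA AA AC.
U+56ECD: 4-byte form → F1 96 BB 8D.
U+26C9: 3-byte form → E2 9B 89.
U+BDBF: 3-byte form → EB B6 BF.
U+007A: 1-byte form → 7A.
Concatenated (14 bytes): EA AA AC F1 96 BB 8D E2 9B 89 EB B6 BF 7A.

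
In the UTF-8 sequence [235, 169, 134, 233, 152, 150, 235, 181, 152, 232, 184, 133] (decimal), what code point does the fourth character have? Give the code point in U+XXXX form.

Offset 0: leading byte 0xEB = 11101011 → 3-byte char #1 = EB A9 86.
Offset 3: leading byte 0xE9 = 11101001 → 3-byte char #2 = E9 98 96.
Offset 6: leading byte 0xEB = 11101011 → 3-byte char #3 = EB B5 98.
Offset 9: leading byte 0xE8 = 11101000 → 3-byte char #4 = E8 B8 85.
Leading byte 0xE8 = 11101000 matches 1110xxxx → 3-byte sequence.
Byte 1: 0xE8 = 11101000, payload 1000 (4 bits).
Byte 2: 0xB8 = 10111000 (10xxxxxx ✓), payload 111000.
Byte 3: 0x85 = 10000101 (10xxxxxx ✓), payload 000101.
Concatenate: 1000111000000101 = 0x8E05 (16 bits → U+8E05).

U+8E05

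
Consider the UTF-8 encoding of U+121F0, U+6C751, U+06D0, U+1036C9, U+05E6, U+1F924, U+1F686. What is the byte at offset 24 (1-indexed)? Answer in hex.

1-indexed offset 24 is 0-indexed offset 23.
U+121F0 → 4-byte form F0 92 87 B0 at offsets 0–3.
U+6C751 → 4-byte form F1 AC 9D 91 at offsets 4–7.
U+06D0 → 2-byte form DB 90 at offsets 8–9.
U+1036C9 → 4-byte form F4 83 9B 89 at offsets 10–13.
U+05E6 → 2-byte form D7 A6 at offsets 14–15.
U+1F924 → 4-byte form F0 9F A4 A4 at offsets 16–19.
U+1F686 → 4-byte form F0 9F 9A 86 at offsets 20–23.
Offset 23 falls in char 7's range; it's byte 4 of F0 9F 9A 86 = 0x86.

0x86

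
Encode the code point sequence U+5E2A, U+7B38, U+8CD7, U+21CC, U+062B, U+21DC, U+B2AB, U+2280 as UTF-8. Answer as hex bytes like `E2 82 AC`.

E5 B8 AA E7 AC B8 E8 B3 97 E2 87 8C D8 AB E2 87 9C EB 8A AB E2 8A 80

U+5E2A: 3-byte form → E5 B8 AA.
U+7B38: 3-byte form → E7 AC B8.
U+8CD7: 3-byte form → E8 B3 97.
U+21CC: 3-byte form → E2 87 8C.
U+062B: 2-byte form → D8 AB.
U+21DC: 3-byte form → E2 87 9C.
U+B2AB: 3-byte form → EB 8A AB.
U+2280: 3-byte form → E2 8A 80.
Concatenated (23 bytes): E5 B8 AA E7 AC B8 E8 B3 97 E2 87 8C D8 AB E2 87 9C EB 8A AB E2 8A 80.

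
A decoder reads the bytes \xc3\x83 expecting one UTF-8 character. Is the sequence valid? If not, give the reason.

Leading byte 0xC3 = 11000011 → 2-byte form.
Continuation bytes 0x83=10000011 all match 10xxxxxx.
Decoded value 0xC3 is ≥ 0x80 (shortest form) and not a surrogate.

valid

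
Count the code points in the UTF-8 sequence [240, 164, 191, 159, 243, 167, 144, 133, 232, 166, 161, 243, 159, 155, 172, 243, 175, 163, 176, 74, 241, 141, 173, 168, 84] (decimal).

Byte at offset 0: 0xF0 = 11110000 → 4-byte char (#1). Advance 4.
Byte at offset 4: 0xF3 = 11110011 → 4-byte char (#2). Advance 4.
Byte at offset 8: 0xE8 = 11101000 → 3-byte char (#3). Advance 3.
Byte at offset 11: 0xF3 = 11110011 → 4-byte char (#4). Advance 4.
Byte at offset 15: 0xF3 = 11110011 → 4-byte char (#5). Advance 4.
Byte at offset 19: 0x4A = 01001010 → 1-byte char (#6). Advance 1.
Byte at offset 20: 0xF1 = 11110001 → 4-byte char (#7). Advance 4.
Byte at offset 24: 0x54 = 01010100 → 1-byte char (#8). Advance 1.
Reached end at offset 25 after 8 code points.

8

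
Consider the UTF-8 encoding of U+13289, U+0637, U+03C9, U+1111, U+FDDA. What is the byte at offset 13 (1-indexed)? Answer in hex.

0xB7

1-indexed offset 13 is 0-indexed offset 12.
U+13289 → 4-byte form F0 93 8A 89 at offsets 0–3.
U+0637 → 2-byte form D8 B7 at offsets 4–5.
U+03C9 → 2-byte form CF 89 at offsets 6–7.
U+1111 → 3-byte form E1 84 91 at offsets 8–10.
U+FDDA → 3-byte form EF B7 9A at offsets 11–13.
Offset 12 falls in char 5's range; it's byte 2 of EF B7 9A = 0xB7.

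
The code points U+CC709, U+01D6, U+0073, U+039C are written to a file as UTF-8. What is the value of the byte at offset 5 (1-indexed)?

1-indexed offset 5 is 0-indexed offset 4.
U+CC709 → 4-byte form F3 8C 9C 89 at offsets 0–3.
U+01D6 → 2-byte form C7 96 at offsets 4–5.
Offset 4 falls in char 2's range; it's byte 1 of C7 96 = 0xC7.

0xC7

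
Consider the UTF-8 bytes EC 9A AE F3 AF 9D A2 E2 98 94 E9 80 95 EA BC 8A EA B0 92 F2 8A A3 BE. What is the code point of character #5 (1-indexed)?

U+AF0A

Offset 0: leading byte 0xEC = 11101100 → 3-byte char #1 = EC 9A AE.
Offset 3: leading byte 0xF3 = 11110011 → 4-byte char #2 = F3 AF 9D A2.
Offset 7: leading byte 0xE2 = 11100010 → 3-byte char #3 = E2 98 94.
Offset 10: leading byte 0xE9 = 11101001 → 3-byte char #4 = E9 80 95.
Offset 13: leading byte 0xEA = 11101010 → 3-byte char #5 = EA BC 8A.
Leading byte 0xEA = 11101010 matches 1110xxxx → 3-byte sequence.
Byte 1: 0xEA = 11101010, payload 1010 (4 bits).
Byte 2: 0xBC = 10111100 (10xxxxxx ✓), payload 111100.
Byte 3: 0x8A = 10001010 (10xxxxxx ✓), payload 001010.
Concatenate: 1010111100001010 = 0xAF0A (16 bits → U+AF0A).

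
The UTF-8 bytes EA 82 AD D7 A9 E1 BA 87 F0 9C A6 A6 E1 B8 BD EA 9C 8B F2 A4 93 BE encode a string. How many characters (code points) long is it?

Byte at offset 0: 0xEA = 11101010 → 3-byte char (#1). Advance 3.
Byte at offset 3: 0xD7 = 11010111 → 2-byte char (#2). Advance 2.
Byte at offset 5: 0xE1 = 11100001 → 3-byte char (#3). Advance 3.
Byte at offset 8: 0xF0 = 11110000 → 4-byte char (#4). Advance 4.
Byte at offset 12: 0xE1 = 11100001 → 3-byte char (#5). Advance 3.
Byte at offset 15: 0xEA = 11101010 → 3-byte char (#6). Advance 3.
Byte at offset 18: 0xF2 = 11110010 → 4-byte char (#7). Advance 4.
Reached end at offset 22 after 7 code points.

7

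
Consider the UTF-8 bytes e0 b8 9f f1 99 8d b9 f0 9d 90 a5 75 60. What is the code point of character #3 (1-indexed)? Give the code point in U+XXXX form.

Offset 0: leading byte 0xE0 = 11100000 → 3-byte char #1 = E0 B8 9F.
Offset 3: leading byte 0xF1 = 11110001 → 4-byte char #2 = F1 99 8D B9.
Offset 7: leading byte 0xF0 = 11110000 → 4-byte char #3 = F0 9D 90 A5.
Leading byte 0xF0 = 11110000 matches 11110xxx → 4-byte sequence.
Byte 1: 0xF0 = 11110000, payload 000 (3 bits).
Byte 2: 0x9D = 10011101 (10xxxxxx ✓), payload 011101.
Byte 3: 0x90 = 10010000 (10xxxxxx ✓), payload 010000.
Byte 4: 0xA5 = 10100101 (10xxxxxx ✓), payload 100101.
Concatenate: 000011101010000100101 = 0x1D425 (21 bits → U+1D425).

U+1D425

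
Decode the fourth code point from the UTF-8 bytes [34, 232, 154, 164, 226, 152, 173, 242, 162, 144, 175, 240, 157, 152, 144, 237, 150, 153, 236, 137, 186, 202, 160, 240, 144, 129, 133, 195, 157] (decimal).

Offset 0: leading byte 0x22 = 00100010 → 1-byte char #1 = 22.
Offset 1: leading byte 0xE8 = 11101000 → 3-byte char #2 = E8 9A A4.
Offset 4: leading byte 0xE2 = 11100010 → 3-byte char #3 = E2 98 AD.
Offset 7: leading byte 0xF2 = 11110010 → 4-byte char #4 = F2 A2 90 AF.
Leading byte 0xF2 = 11110010 matches 11110xxx → 4-byte sequence.
Byte 1: 0xF2 = 11110010, payload 010 (3 bits).
Byte 2: 0xA2 = 10100010 (10xxxxxx ✓), payload 100010.
Byte 3: 0x90 = 10010000 (10xxxxxx ✓), payload 010000.
Byte 4: 0xAF = 10101111 (10xxxxxx ✓), payload 101111.
Concatenate: 010100010010000101111 = 0xA242F (21 bits → U+A242F).

U+A242F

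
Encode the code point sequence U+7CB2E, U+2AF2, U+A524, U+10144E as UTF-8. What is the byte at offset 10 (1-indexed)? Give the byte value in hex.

1-indexed offset 10 is 0-indexed offset 9.
U+7CB2E → 4-byte form F1 BC AC AE at offsets 0–3.
U+2AF2 → 3-byte form E2 AB B2 at offsets 4–6.
U+A524 → 3-byte form EA 94 A4 at offsets 7–9.
Offset 9 falls in char 3's range; it's byte 3 of EA 94 A4 = 0xA4.

0xA4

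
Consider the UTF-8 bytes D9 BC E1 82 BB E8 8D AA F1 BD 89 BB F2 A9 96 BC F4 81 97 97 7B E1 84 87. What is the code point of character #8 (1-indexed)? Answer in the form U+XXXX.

Offset 0: leading byte 0xD9 = 11011001 → 2-byte char #1 = D9 BC.
Offset 2: leading byte 0xE1 = 11100001 → 3-byte char #2 = E1 82 BB.
Offset 5: leading byte 0xE8 = 11101000 → 3-byte char #3 = E8 8D AA.
Offset 8: leading byte 0xF1 = 11110001 → 4-byte char #4 = F1 BD 89 BB.
Offset 12: leading byte 0xF2 = 11110010 → 4-byte char #5 = F2 A9 96 BC.
Offset 16: leading byte 0xF4 = 11110100 → 4-byte char #6 = F4 81 97 97.
Offset 20: leading byte 0x7B = 01111011 → 1-byte char #7 = 7B.
Offset 21: leading byte 0xE1 = 11100001 → 3-byte char #8 = E1 84 87.
Leading byte 0xE1 = 11100001 matches 1110xxxx → 3-byte sequence.
Byte 1: 0xE1 = 11100001, payload 0001 (4 bits).
Byte 2: 0x84 = 10000100 (10xxxxxx ✓), payload 000100.
Byte 3: 0x87 = 10000111 (10xxxxxx ✓), payload 000111.
Concatenate: 0001000100000111 = 0x1107 (16 bits → U+1107).

U+1107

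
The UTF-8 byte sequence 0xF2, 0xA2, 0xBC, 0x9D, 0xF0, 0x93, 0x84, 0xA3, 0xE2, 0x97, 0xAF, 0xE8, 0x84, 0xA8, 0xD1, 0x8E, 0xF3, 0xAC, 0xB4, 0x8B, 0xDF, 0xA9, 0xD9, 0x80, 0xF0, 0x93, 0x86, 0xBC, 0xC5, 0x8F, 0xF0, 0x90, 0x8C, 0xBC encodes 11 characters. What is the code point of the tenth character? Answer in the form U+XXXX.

U+014F

Offset 0: leading byte 0xF2 = 11110010 → 4-byte char #1 = F2 A2 BC 9D.
Offset 4: leading byte 0xF0 = 11110000 → 4-byte char #2 = F0 93 84 A3.
Offset 8: leading byte 0xE2 = 11100010 → 3-byte char #3 = E2 97 AF.
Offset 11: leading byte 0xE8 = 11101000 → 3-byte char #4 = E8 84 A8.
Offset 14: leading byte 0xD1 = 11010001 → 2-byte char #5 = D1 8E.
Offset 16: leading byte 0xF3 = 11110011 → 4-byte char #6 = F3 AC B4 8B.
Offset 20: leading byte 0xDF = 11011111 → 2-byte char #7 = DF A9.
Offset 22: leading byte 0xD9 = 11011001 → 2-byte char #8 = D9 80.
Offset 24: leading byte 0xF0 = 11110000 → 4-byte char #9 = F0 93 86 BC.
Offset 28: leading byte 0xC5 = 11000101 → 2-byte char #10 = C5 8F.
Leading byte 0xC5 = 11000101 matches 110xxxxx → 2-byte sequence.
Byte 1: 0xC5 = 11000101, payload 00101 (5 bits).
Byte 2: 0x8F = 10001111 (10xxxxxx ✓), payload 001111.
Concatenate: 00101001111 = 0x14F (11 bits → U+014F).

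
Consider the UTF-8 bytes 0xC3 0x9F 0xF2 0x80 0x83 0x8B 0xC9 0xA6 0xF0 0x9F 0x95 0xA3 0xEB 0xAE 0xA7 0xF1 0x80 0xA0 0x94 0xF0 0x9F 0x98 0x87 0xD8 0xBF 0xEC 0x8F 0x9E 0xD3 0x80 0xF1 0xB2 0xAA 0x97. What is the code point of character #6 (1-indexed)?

Offset 0: leading byte 0xC3 = 11000011 → 2-byte char #1 = C3 9F.
Offset 2: leading byte 0xF2 = 11110010 → 4-byte char #2 = F2 80 83 8B.
Offset 6: leading byte 0xC9 = 11001001 → 2-byte char #3 = C9 A6.
Offset 8: leading byte 0xF0 = 11110000 → 4-byte char #4 = F0 9F 95 A3.
Offset 12: leading byte 0xEB = 11101011 → 3-byte char #5 = EB AE A7.
Offset 15: leading byte 0xF1 = 11110001 → 4-byte char #6 = F1 80 A0 94.
Leading byte 0xF1 = 11110001 matches 11110xxx → 4-byte sequence.
Byte 1: 0xF1 = 11110001, payload 001 (3 bits).
Byte 2: 0x80 = 10000000 (10xxxxxx ✓), payload 000000.
Byte 3: 0xA0 = 10100000 (10xxxxxx ✓), payload 100000.
Byte 4: 0x94 = 10010100 (10xxxxxx ✓), payload 010100.
Concatenate: 001000000100000010100 = 0x40814 (21 bits → U+40814).

U+40814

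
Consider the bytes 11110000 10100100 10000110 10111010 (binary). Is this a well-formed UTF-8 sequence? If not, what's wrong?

valid

Leading byte 0xF0 = 11110000 → 4-byte form.
Continuation bytes 0xA4=10100100, 0x86=10000110, 0xBA=10111010 all match 10xxxxxx.
Decoded value 0x241BA is ≥ 0x10000 (shortest form) and not a surrogate.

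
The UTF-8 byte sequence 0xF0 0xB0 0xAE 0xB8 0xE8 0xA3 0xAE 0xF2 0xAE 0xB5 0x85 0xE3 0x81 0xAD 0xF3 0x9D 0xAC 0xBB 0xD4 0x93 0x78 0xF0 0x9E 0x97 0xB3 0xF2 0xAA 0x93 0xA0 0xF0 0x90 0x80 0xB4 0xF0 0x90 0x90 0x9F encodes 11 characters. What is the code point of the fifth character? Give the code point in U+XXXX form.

Offset 0: leading byte 0xF0 = 11110000 → 4-byte char #1 = F0 B0 AE B8.
Offset 4: leading byte 0xE8 = 11101000 → 3-byte char #2 = E8 A3 AE.
Offset 7: leading byte 0xF2 = 11110010 → 4-byte char #3 = F2 AE B5 85.
Offset 11: leading byte 0xE3 = 11100011 → 3-byte char #4 = E3 81 AD.
Offset 14: leading byte 0xF3 = 11110011 → 4-byte char #5 = F3 9D AC BB.
Leading byte 0xF3 = 11110011 matches 11110xxx → 4-byte sequence.
Byte 1: 0xF3 = 11110011, payload 011 (3 bits).
Byte 2: 0x9D = 10011101 (10xxxxxx ✓), payload 011101.
Byte 3: 0xAC = 10101100 (10xxxxxx ✓), payload 101100.
Byte 4: 0xBB = 10111011 (10xxxxxx ✓), payload 111011.
Concatenate: 011011101101100111011 = 0xDDB3B (21 bits → U+DDB3B).

U+DDB3B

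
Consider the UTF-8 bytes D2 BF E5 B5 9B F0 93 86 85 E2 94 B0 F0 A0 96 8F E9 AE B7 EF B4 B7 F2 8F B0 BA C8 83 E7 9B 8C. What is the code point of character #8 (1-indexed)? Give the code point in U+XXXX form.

U+8FC3A

Offset 0: leading byte 0xD2 = 11010010 → 2-byte char #1 = D2 BF.
Offset 2: leading byte 0xE5 = 11100101 → 3-byte char #2 = E5 B5 9B.
Offset 5: leading byte 0xF0 = 11110000 → 4-byte char #3 = F0 93 86 85.
Offset 9: leading byte 0xE2 = 11100010 → 3-byte char #4 = E2 94 B0.
Offset 12: leading byte 0xF0 = 11110000 → 4-byte char #5 = F0 A0 96 8F.
Offset 16: leading byte 0xE9 = 11101001 → 3-byte char #6 = E9 AE B7.
Offset 19: leading byte 0xEF = 11101111 → 3-byte char #7 = EF B4 B7.
Offset 22: leading byte 0xF2 = 11110010 → 4-byte char #8 = F2 8F B0 BA.
Leading byte 0xF2 = 11110010 matches 11110xxx → 4-byte sequence.
Byte 1: 0xF2 = 11110010, payload 010 (3 bits).
Byte 2: 0x8F = 10001111 (10xxxxxx ✓), payload 001111.
Byte 3: 0xB0 = 10110000 (10xxxxxx ✓), payload 110000.
Byte 4: 0xBA = 10111010 (10xxxxxx ✓), payload 111010.
Concatenate: 010001111110000111010 = 0x8FC3A (21 bits → U+8FC3A).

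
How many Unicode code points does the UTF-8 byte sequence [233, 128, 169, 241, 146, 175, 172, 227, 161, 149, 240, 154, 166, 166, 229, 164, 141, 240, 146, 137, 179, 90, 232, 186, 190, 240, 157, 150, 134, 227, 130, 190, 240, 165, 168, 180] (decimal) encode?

Byte at offset 0: 0xE9 = 11101001 → 3-byte char (#1). Advance 3.
Byte at offset 3: 0xF1 = 11110001 → 4-byte char (#2). Advance 4.
Byte at offset 7: 0xE3 = 11100011 → 3-byte char (#3). Advance 3.
Byte at offset 10: 0xF0 = 11110000 → 4-byte char (#4). Advance 4.
Byte at offset 14: 0xE5 = 11100101 → 3-byte char (#5). Advance 3.
Byte at offset 17: 0xF0 = 11110000 → 4-byte char (#6). Advance 4.
Byte at offset 21: 0x5A = 01011010 → 1-byte char (#7). Advance 1.
Byte at offset 22: 0xE8 = 11101000 → 3-byte char (#8). Advance 3.
Byte at offset 25: 0xF0 = 11110000 → 4-byte char (#9). Advance 4.
Byte at offset 29: 0xE3 = 11100011 → 3-byte char (#10). Advance 3.
Byte at offset 32: 0xF0 = 11110000 → 4-byte char (#11). Advance 4.
Reached end at offset 36 after 11 code points.

11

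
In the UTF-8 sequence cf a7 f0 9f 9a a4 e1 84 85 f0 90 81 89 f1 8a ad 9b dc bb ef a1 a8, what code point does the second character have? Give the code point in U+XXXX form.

Offset 0: leading byte 0xCF = 11001111 → 2-byte char #1 = CF A7.
Offset 2: leading byte 0xF0 = 11110000 → 4-byte char #2 = F0 9F 9A A4.
Leading byte 0xF0 = 11110000 matches 11110xxx → 4-byte sequence.
Byte 1: 0xF0 = 11110000, payload 000 (3 bits).
Byte 2: 0x9F = 10011111 (10xxxxxx ✓), payload 011111.
Byte 3: 0x9A = 10011010 (10xxxxxx ✓), payload 011010.
Byte 4: 0xA4 = 10100100 (10xxxxxx ✓), payload 100100.
Concatenate: 000011111011010100100 = 0x1F6A4 (21 bits → U+1F6A4).

U+1F6A4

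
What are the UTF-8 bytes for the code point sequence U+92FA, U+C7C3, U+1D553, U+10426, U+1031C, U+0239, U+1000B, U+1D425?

E9 8B BA EC 9F 83 F0 9D 95 93 F0 90 90 A6 F0 90 8C 9C C8 B9 F0 90 80 8B F0 9D 90 A5

U+92FA: 3-byte form → E9 8B BA.
U+C7C3: 3-byte form → EC 9F 83.
U+1D553: 4-byte form → F0 9D 95 93.
U+10426: 4-byte form → F0 90 90 A6.
U+1031C: 4-byte form → F0 90 8C 9C.
U+0239: 2-byte form → C8 B9.
U+1000B: 4-byte form → F0 90 80 8B.
U+1D425: 4-byte form → F0 9D 90 A5.
Concatenated (28 bytes): E9 8B BA EC 9F 83 F0 9D 95 93 F0 90 90 A6 F0 90 8C 9C C8 B9 F0 90 80 8B F0 9D 90 A5.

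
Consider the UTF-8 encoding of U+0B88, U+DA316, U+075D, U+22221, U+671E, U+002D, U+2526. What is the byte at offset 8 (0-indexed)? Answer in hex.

0x9D

U+0B88 → 3-byte form E0 AE 88 at offsets 0–2.
U+DA316 → 4-byte form F3 9A 8C 96 at offsets 3–6.
U+075D → 2-byte form DD 9D at offsets 7–8.
Offset 8 falls in char 3's range; it's byte 2 of DD 9D = 0x9D.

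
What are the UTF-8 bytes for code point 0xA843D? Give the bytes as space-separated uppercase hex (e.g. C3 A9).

F2 A8 90 BD

U+A843D = 0xA843D = 689213 decimal. In range U+10000–U+10FFFF → 4-byte form: 11110xxx 10xxxxxx 10xxxxxx 10xxxxxx.
Binary (21 bits): 010101000010000111101.
Split 3+6+6+6: 010 | 101000 | 010000 | 111101.
Byte 1: 11110010 = 0xF2.
Byte 2: 10101000 = 0xA8.
Byte 3: 10010000 = 0x90.
Byte 4: 10111101 = 0xBD.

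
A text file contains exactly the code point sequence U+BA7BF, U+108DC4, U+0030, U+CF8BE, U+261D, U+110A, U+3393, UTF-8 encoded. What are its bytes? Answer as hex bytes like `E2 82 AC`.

U+BA7BF: 4-byte form → F2 BA 9E BF.
U+108DC4: 4-byte form → F4 88 B7 84.
U+0030: 1-byte form → 30.
U+CF8BE: 4-byte form → F3 8F A2 BE.
U+261D: 3-byte form → E2 98 9D.
U+110A: 3-byte form → E1 84 8A.
U+3393: 3-byte form → E3 8E 93.
Concatenated (22 bytes): F2 BA 9E BF F4 88 B7 84 30 F3 8F A2 BE E2 98 9D E1 84 8A E3 8E 93.

F2 BA 9E BF F4 88 B7 84 30 F3 8F A2 BE E2 98 9D E1 84 8A E3 8E 93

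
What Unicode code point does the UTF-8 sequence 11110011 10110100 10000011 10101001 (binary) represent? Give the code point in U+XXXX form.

U+F40E9

Leading byte 0xF3 = 11110011 matches 11110xxx → 4-byte sequence.
Byte 1: 0xF3 = 11110011, payload 011 (3 bits).
Byte 2: 0xB4 = 10110100 (10xxxxxx ✓), payload 110100.
Byte 3: 0x83 = 10000011 (10xxxxxx ✓), payload 000011.
Byte 4: 0xA9 = 10101001 (10xxxxxx ✓), payload 101001.
Concatenate: 011110100000011101001 = 0xF40E9 (21 bits → U+F40E9).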